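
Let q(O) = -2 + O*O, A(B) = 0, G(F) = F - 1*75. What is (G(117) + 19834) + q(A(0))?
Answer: 19874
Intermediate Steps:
G(F) = -75 + F (G(F) = F - 75 = -75 + F)
q(O) = -2 + O²
(G(117) + 19834) + q(A(0)) = ((-75 + 117) + 19834) + (-2 + 0²) = (42 + 19834) + (-2 + 0) = 19876 - 2 = 19874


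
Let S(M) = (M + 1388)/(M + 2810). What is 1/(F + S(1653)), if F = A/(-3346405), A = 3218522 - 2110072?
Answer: 2987001103/1045881051 ≈ 2.8560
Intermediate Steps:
A = 1108450
S(M) = (1388 + M)/(2810 + M)
F = -221690/669281 (F = 1108450/(-3346405) = 1108450*(-1/3346405) = -221690/669281 ≈ -0.33124)
1/(F + S(1653)) = 1/(-221690/669281 + (1388 + 1653)/(2810 + 1653)) = 1/(-221690/669281 + 3041/4463) = 1/(1045881051/2987001103) = 2987001103/1045881051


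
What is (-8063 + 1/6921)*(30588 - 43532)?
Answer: 722327260768/6921 ≈ 1.0437e+8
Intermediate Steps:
(-8063 + 1/6921)*(30588 - 43532) = (-8063 + 1/6921)*(-12944) = -55804022/6921*(-12944) = 722327260768/6921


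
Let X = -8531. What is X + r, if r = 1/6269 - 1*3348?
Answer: -74469450/6269 ≈ -11879.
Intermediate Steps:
r = -20988611/6269 (r = 1/6269 - 3348 = -20988611/6269 ≈ -3348.0)
X + r = -8531 - 20988611/6269 = -74469450/6269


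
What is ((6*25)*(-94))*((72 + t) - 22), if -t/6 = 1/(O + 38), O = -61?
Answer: -16299600/23 ≈ -7.0868e+5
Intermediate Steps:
t = 6/23 (t = -6/(-61 + 38) = -6/(-23) = -6*(-1/23) = 6/23 ≈ 0.26087)
((6*25)*(-94))*((72 + t) - 22) = ((6*25)*(-94))*((72 + 6/23) - 22) = (150*(-94))*(1662/23 - 22) = -14100*1156/23 = -16299600/23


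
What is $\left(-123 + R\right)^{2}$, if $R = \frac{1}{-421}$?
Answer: $\frac{2681582656}{177241} \approx 15130.0$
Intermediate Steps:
$R = - \frac{1}{421} \approx -0.0023753$
$\left(-123 + R\right)^{2} = \left(-123 - \frac{1}{421}\right)^{2} = \left(- \frac{51784}{421}\right)^{2} = \frac{2681582656}{177241}$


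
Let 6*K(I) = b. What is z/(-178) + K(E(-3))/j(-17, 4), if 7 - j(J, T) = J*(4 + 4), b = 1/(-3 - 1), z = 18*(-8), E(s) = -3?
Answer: 247015/305448 ≈ 0.80870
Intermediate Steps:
z = -144
b = -¼ (b = 1/(-4) = -¼ ≈ -0.25000)
j(J, T) = 7 - 8*J (j(J, T) = 7 - J*(4 + 4) = 7 - J*8 = 7 - 8*J)
K(I) = -1/24 (K(I) = (⅙)*(-¼) = -1/24)
z/(-178) + K(E(-3))/j(-17, 4) = -144/(-178) - 1/(24*(7 - 8*(-17))) = -144*(-1/178) - 1/(24*(7 + 136)) = 72/89 - 1/24/143 = 72/89 - 1/24*1/143 = 72/89 - 1/3432 = 247015/305448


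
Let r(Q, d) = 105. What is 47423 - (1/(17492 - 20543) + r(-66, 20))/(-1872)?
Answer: 135427728505/2855736 ≈ 47423.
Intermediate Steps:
47423 - (1/(17492 - 20543) + r(-66, 20))/(-1872) = 47423 - (1/(17492 - 20543) + 105)/(-1872) = 47423 - (1/(-3051) + 105)*(-1)/1872 = 47423 - (-1/3051 + 105)*(-1)/1872 = 47423 - 320354*(-1)/(3051*1872) = 47423 - 1*(-160177/2855736) = 47423 + 160177/2855736 = 135427728505/2855736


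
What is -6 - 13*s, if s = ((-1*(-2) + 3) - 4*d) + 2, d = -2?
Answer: -201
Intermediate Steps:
s = 15 (s = ((-1*(-2) + 3) - 4*(-2)) + 2 = ((2 + 3) + 8) + 2 = (5 + 8) + 2 = 13 + 2 = 15)
-6 - 13*s = -6 - 13*15 = -6 - 195 = -201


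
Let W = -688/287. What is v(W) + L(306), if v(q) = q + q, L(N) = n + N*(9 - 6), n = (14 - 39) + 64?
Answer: 273283/287 ≈ 952.21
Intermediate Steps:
n = 39 (n = -25 + 64 = 39)
W = -688/287 (W = -688*1/287 = -688/287 ≈ -2.3972)
L(N) = 39 + 3*N (L(N) = 39 + N*(9 - 6) = 39 + N*3 = 39 + 3*N)
v(q) = 2*q
v(W) + L(306) = 2*(-688/287) + (39 + 3*306) = -1376/287 + (39 + 918) = -1376/287 + 957 = 273283/287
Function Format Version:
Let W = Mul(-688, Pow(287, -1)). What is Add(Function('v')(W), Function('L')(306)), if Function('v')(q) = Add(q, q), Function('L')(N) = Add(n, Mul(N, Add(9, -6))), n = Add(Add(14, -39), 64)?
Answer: Rational(273283, 287) ≈ 952.21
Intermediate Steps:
n = 39 (n = Add(-25, 64) = 39)
W = Rational(-688, 287) (W = Mul(-688, Rational(1, 287)) = Rational(-688, 287) ≈ -2.3972)
Function('L')(N) = Add(39, Mul(3, N)) (Function('L')(N) = Add(39, Mul(N, Add(9, -6))) = Add(39, Mul(N, 3)) = Add(39, Mul(3, N)))
Function('v')(q) = Mul(2, q)
Add(Function('v')(W), Function('L')(306)) = Add(Mul(2, Rational(-688, 287)), Add(39, Mul(3, 306))) = Add(Rational(-1376, 287), Add(39, 918)) = Add(Rational(-1376, 287), 957) = Rational(273283, 287)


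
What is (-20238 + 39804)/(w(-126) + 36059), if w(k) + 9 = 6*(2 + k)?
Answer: 9783/17653 ≈ 0.55418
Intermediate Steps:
w(k) = 3 + 6*k (w(k) = -9 + 6*(2 + k) = -9 + (12 + 6*k) = 3 + 6*k)
(-20238 + 39804)/(w(-126) + 36059) = (-20238 + 39804)/((3 + 6*(-126)) + 36059) = 19566/((3 - 756) + 36059) = 19566/(-753 + 36059) = 19566/35306 = 19566*(1/35306) = 9783/17653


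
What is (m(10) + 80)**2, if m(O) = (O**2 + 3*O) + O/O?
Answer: 44521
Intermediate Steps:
m(O) = 1 + O**2 + 3*O (m(O) = (O**2 + 3*O) + 1 = 1 + O**2 + 3*O)
(m(10) + 80)**2 = ((1 + 10**2 + 3*10) + 80)**2 = ((1 + 100 + 30) + 80)**2 = (131 + 80)**2 = 211**2 = 44521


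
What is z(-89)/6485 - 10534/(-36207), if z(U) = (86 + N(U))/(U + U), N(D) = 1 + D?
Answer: 6079892317/20897413155 ≈ 0.29094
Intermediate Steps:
z(U) = (87 + U)/(2*U) (z(U) = (86 + (1 + U))/(U + U) = (87 + U)/((2*U)) = (87 + U)*(1/(2*U)) = (87 + U)/(2*U))
z(-89)/6485 - 10534/(-36207) = ((1/2)*(87 - 89)/(-89))/6485 - 10534/(-36207) = ((1/2)*(-1/89)*(-2))*(1/6485) - 10534*(-1/36207) = (1/89)*(1/6485) + 10534/36207 = 1/577165 + 10534/36207 = 6079892317/20897413155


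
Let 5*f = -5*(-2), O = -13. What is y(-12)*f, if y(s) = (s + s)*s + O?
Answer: 550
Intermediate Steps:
y(s) = -13 + 2*s² (y(s) = (s + s)*s - 13 = (2*s)*s - 13 = 2*s² - 13 = -13 + 2*s²)
f = 2 (f = (-5*(-2))/5 = (⅕)*10 = 2)
y(-12)*f = (-13 + 2*(-12)²)*2 = (-13 + 2*144)*2 = (-13 + 288)*2 = 275*2 = 550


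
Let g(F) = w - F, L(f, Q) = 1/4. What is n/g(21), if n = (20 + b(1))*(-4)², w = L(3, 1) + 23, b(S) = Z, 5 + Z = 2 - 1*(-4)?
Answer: 448/3 ≈ 149.33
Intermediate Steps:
L(f, Q) = ¼
Z = 1 (Z = -5 + (2 - 1*(-4)) = -5 + (2 + 4) = -5 + 6 = 1)
b(S) = 1
w = 93/4 (w = ¼ + 23 = 93/4 ≈ 23.250)
n = 336 (n = (20 + 1)*(-4)² = 21*16 = 336)
g(F) = 93/4 - F
n/g(21) = 336/(93/4 - 1*21) = 336/(93/4 - 21) = 336/(9/4) = 336*(4/9) = 448/3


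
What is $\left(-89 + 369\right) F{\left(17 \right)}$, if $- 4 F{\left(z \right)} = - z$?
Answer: $1190$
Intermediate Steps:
$F{\left(z \right)} = \frac{z}{4}$ ($F{\left(z \right)} = - \frac{\left(-1\right) z}{4} = \frac{z}{4}$)
$\left(-89 + 369\right) F{\left(17 \right)} = \left(-89 + 369\right) \frac{1}{4} \cdot 17 = 280 \cdot \frac{17}{4} = 1190$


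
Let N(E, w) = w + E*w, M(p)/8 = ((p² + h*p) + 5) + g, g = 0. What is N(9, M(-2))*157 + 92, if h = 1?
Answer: 88012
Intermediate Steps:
M(p) = 40 + 8*p + 8*p² (M(p) = 8*(((p² + 1*p) + 5) + 0) = 8*(((p² + p) + 5) + 0) = 8*(((p + p²) + 5) + 0) = 8*((5 + p + p²) + 0) = 8*(5 + p + p²) = 40 + 8*p + 8*p²)
N(9, M(-2))*157 + 92 = ((40 + 8*(-2) + 8*(-2)²)*(1 + 9))*157 + 92 = ((40 - 16 + 8*4)*10)*157 + 92 = ((40 - 16 + 32)*10)*157 + 92 = (56*10)*157 + 92 = 560*157 + 92 = 87920 + 92 = 88012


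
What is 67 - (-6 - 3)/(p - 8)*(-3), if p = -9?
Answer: 1166/17 ≈ 68.588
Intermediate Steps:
67 - (-6 - 3)/(p - 8)*(-3) = 67 - (-6 - 3)/(-9 - 8)*(-3) = 67 - (-9/(-17))*(-3) = 67 - (-9*(-1/17))*(-3) = 67 - 9*(-3)/17 = 67 - 1*(-27/17) = 67 + 27/17 = 1166/17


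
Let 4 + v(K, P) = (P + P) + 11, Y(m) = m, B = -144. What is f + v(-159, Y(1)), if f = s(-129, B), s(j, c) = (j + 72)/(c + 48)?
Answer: 307/32 ≈ 9.5938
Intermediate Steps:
v(K, P) = 7 + 2*P (v(K, P) = -4 + ((P + P) + 11) = -4 + (2*P + 11) = -4 + (11 + 2*P) = 7 + 2*P)
s(j, c) = (72 + j)/(48 + c)
f = 19/32 (f = (72 - 129)/(48 - 144) = -57/(-96) = -1/96*(-57) = 19/32 ≈ 0.59375)
f + v(-159, Y(1)) = 19/32 + (7 + 2*1) = 19/32 + (7 + 2) = 19/32 + 9 = 307/32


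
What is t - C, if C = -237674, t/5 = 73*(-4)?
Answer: 236214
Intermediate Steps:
t = -1460 (t = 5*(73*(-4)) = 5*(-292) = -1460)
t - C = -1460 - 1*(-237674) = -1460 + 237674 = 236214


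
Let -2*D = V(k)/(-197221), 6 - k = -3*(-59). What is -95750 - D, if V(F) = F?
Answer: -37767821329/394442 ≈ -95750.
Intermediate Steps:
k = -171 (k = 6 - (-3)*(-59) = 6 - 1*177 = 6 - 177 = -171)
D = -171/394442 (D = -(-171)/(2*(-197221)) = -(-171)*(-1)/(2*197221) = -½*171/197221 = -171/394442 ≈ -0.00043352)
-95750 - D = -95750 - 1*(-171/394442) = -95750 + 171/394442 = -37767821329/394442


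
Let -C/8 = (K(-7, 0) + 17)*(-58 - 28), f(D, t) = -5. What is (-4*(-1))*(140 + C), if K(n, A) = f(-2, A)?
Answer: 33584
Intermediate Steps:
K(n, A) = -5
C = 8256 (C = -8*(-5 + 17)*(-58 - 28) = -96*(-86) = -8*(-1032) = 8256)
(-4*(-1))*(140 + C) = (-4*(-1))*(140 + 8256) = 4*8396 = 33584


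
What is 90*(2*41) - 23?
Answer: 7357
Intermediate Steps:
90*(2*41) - 23 = 90*82 - 23 = 7380 - 23 = 7357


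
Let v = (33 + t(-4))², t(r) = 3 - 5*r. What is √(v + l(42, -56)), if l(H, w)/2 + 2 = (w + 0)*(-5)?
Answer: 2*√923 ≈ 60.762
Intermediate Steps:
l(H, w) = -4 - 10*w (l(H, w) = -4 + 2*((w + 0)*(-5)) = -4 + 2*(w*(-5)) = -4 + 2*(-5*w) = -4 - 10*w)
v = 3136 (v = (33 + (3 - 5*(-4)))² = (33 + (3 + 20))² = (33 + 23)² = 56² = 3136)
√(v + l(42, -56)) = √(3136 + (-4 - 10*(-56))) = √(3136 + (-4 + 560)) = √(3136 + 556) = √3692 = 2*√923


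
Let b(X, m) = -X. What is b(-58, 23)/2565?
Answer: 58/2565 ≈ 0.022612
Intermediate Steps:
b(-58, 23)/2565 = -1*(-58)/2565 = 58*(1/2565) = 58/2565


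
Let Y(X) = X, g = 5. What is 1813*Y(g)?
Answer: 9065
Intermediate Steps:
1813*Y(g) = 1813*5 = 9065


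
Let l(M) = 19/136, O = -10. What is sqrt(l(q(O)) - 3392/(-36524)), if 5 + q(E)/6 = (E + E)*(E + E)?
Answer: sqrt(89664392918)/620908 ≈ 0.48226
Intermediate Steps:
q(E) = -30 + 24*E**2 (q(E) = -30 + 6*((E + E)*(E + E)) = -30 + 6*((2*E)*(2*E)) = -30 + 6*(4*E**2) = -30 + 24*E**2)
l(M) = 19/136 (l(M) = 19*(1/136) = 19/136)
sqrt(l(q(O)) - 3392/(-36524)) = sqrt(19/136 - 3392/(-36524)) = sqrt(19/136 - 3392*(-1/36524)) = sqrt(19/136 + 848/9131) = sqrt(288817/1241816) = sqrt(89664392918)/620908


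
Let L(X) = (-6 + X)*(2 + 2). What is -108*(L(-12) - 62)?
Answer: 14472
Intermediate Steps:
L(X) = -24 + 4*X (L(X) = (-6 + X)*4 = -24 + 4*X)
-108*(L(-12) - 62) = -108*((-24 + 4*(-12)) - 62) = -108*((-24 - 48) - 62) = -108*(-72 - 62) = -108*(-134) = 14472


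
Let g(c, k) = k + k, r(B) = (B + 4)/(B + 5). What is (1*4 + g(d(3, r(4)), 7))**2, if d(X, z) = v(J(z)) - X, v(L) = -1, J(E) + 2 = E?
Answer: 324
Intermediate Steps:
J(E) = -2 + E
r(B) = (4 + B)/(5 + B)
d(X, z) = -1 - X
g(c, k) = 2*k
(1*4 + g(d(3, r(4)), 7))**2 = (1*4 + 2*7)**2 = (4 + 14)**2 = 18**2 = 324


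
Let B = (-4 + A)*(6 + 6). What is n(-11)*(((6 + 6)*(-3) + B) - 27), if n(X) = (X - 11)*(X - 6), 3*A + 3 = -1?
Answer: -47498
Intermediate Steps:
A = -4/3 (A = -1 + (⅓)*(-1) = -1 - ⅓ = -4/3 ≈ -1.3333)
B = -64 (B = (-4 - 4/3)*(6 + 6) = -16/3*12 = -64)
n(X) = (-11 + X)*(-6 + X)
n(-11)*(((6 + 6)*(-3) + B) - 27) = (66 + (-11)² - 17*(-11))*(((6 + 6)*(-3) - 64) - 27) = (66 + 121 + 187)*((12*(-3) - 64) - 27) = 374*((-36 - 64) - 27) = 374*(-100 - 27) = 374*(-127) = -47498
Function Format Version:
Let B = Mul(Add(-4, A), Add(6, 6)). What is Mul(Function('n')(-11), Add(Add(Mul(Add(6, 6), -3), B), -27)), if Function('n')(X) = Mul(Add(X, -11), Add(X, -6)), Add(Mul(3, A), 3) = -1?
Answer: -47498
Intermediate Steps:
A = Rational(-4, 3) (A = Add(-1, Mul(Rational(1, 3), -1)) = Add(-1, Rational(-1, 3)) = Rational(-4, 3) ≈ -1.3333)
B = -64 (B = Mul(Add(-4, Rational(-4, 3)), Add(6, 6)) = Mul(Rational(-16, 3), 12) = -64)
Function('n')(X) = Mul(Add(-11, X), Add(-6, X))
Mul(Function('n')(-11), Add(Add(Mul(Add(6, 6), -3), B), -27)) = Mul(Add(66, Pow(-11, 2), Mul(-17, -11)), Add(Add(Mul(Add(6, 6), -3), -64), -27)) = Mul(Add(66, 121, 187), Add(Add(Mul(12, -3), -64), -27)) = Mul(374, Add(Add(-36, -64), -27)) = Mul(374, Add(-100, -27)) = Mul(374, -127) = -47498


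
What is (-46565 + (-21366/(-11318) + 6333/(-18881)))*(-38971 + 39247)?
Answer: -1373152895085084/106847579 ≈ -1.2852e+7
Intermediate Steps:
(-46565 + (-21366/(-11318) + 6333/(-18881)))*(-38971 + 39247) = (-46565 + (-21366*(-1/11318) + 6333*(-1/18881)))*276 = (-46565 + (10683/5659 - 6333/18881))*276 = (-46565 + 165867276/106847579)*276 = -4975191648859/106847579*276 = -1373152895085084/106847579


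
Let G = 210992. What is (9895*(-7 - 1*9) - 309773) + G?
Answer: -257101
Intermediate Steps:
(9895*(-7 - 1*9) - 309773) + G = (9895*(-7 - 1*9) - 309773) + 210992 = (9895*(-7 - 9) - 309773) + 210992 = (9895*(-16) - 309773) + 210992 = (-158320 - 309773) + 210992 = -468093 + 210992 = -257101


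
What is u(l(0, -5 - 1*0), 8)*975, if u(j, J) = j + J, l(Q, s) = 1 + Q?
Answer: 8775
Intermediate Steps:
u(j, J) = J + j
u(l(0, -5 - 1*0), 8)*975 = (8 + (1 + 0))*975 = (8 + 1)*975 = 9*975 = 8775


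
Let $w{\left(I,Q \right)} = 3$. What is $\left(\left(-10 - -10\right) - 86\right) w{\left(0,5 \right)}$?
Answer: $-258$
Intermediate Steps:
$\left(\left(-10 - -10\right) - 86\right) w{\left(0,5 \right)} = \left(\left(-10 - -10\right) - 86\right) 3 = \left(\left(-10 + 10\right) - 86\right) 3 = \left(0 - 86\right) 3 = \left(-86\right) 3 = -258$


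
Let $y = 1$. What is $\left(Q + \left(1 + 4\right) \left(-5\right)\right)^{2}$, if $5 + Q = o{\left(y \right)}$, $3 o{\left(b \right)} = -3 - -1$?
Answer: $\frac{8464}{9} \approx 940.44$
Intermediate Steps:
$o{\left(b \right)} = - \frac{2}{3}$ ($o{\left(b \right)} = \frac{-3 - -1}{3} = \frac{-3 + 1}{3} = \frac{1}{3} \left(-2\right) = - \frac{2}{3}$)
$Q = - \frac{17}{3}$ ($Q = -5 - \frac{2}{3} = - \frac{17}{3} \approx -5.6667$)
$\left(Q + \left(1 + 4\right) \left(-5\right)\right)^{2} = \left(- \frac{17}{3} + \left(1 + 4\right) \left(-5\right)\right)^{2} = \left(- \frac{17}{3} + 5 \left(-5\right)\right)^{2} = \left(- \frac{17}{3} - 25\right)^{2} = \left(- \frac{92}{3}\right)^{2} = \frac{8464}{9}$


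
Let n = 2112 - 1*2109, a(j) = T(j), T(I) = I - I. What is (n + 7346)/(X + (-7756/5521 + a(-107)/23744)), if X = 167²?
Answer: 40573829/153967413 ≈ 0.26352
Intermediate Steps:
T(I) = 0
a(j) = 0
n = 3 (n = 2112 - 2109 = 3)
X = 27889
(n + 7346)/(X + (-7756/5521 + a(-107)/23744)) = (3 + 7346)/(27889 + (-7756/5521 + 0/23744)) = 7349/(27889 + (-7756*1/5521 + 0*(1/23744))) = 7349/(27889 + (-7756/5521 + 0)) = 7349/(27889 - 7756/5521) = 7349/(153967413/5521) = 7349*(5521/153967413) = 40573829/153967413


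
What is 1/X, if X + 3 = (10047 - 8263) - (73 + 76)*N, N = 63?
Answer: -1/7606 ≈ -0.00013148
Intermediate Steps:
X = -7606 (X = -3 + ((10047 - 8263) - (73 + 76)*63) = -3 + (1784 - 149*63) = -3 + (1784 - 1*9387) = -3 + (1784 - 9387) = -3 - 7603 = -7606)
1/X = 1/(-7606) = -1/7606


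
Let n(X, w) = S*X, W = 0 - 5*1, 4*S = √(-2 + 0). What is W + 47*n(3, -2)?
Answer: -5 + 141*I*√2/4 ≈ -5.0 + 49.851*I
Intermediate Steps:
S = I*√2/4 (S = √(-2 + 0)/4 = √(-2)/4 = (I*√2)/4 = I*√2/4 ≈ 0.35355*I)
W = -5 (W = 0 - 5 = -5)
n(X, w) = I*X*√2/4 (n(X, w) = (I*√2/4)*X = I*X*√2/4)
W + 47*n(3, -2) = -5 + 47*((¼)*I*3*√2) = -5 + 47*(3*I*√2/4) = -5 + 141*I*√2/4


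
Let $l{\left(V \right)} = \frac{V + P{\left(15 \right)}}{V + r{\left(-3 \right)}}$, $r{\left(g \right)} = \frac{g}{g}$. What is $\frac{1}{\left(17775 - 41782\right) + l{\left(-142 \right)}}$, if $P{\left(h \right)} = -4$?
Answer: $- \frac{141}{3384841} \approx -4.1656 \cdot 10^{-5}$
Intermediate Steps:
$r{\left(g \right)} = 1$
$l{\left(V \right)} = \frac{-4 + V}{1 + V}$ ($l{\left(V \right)} = \frac{V - 4}{V + 1} = \frac{-4 + V}{1 + V}$)
$\frac{1}{\left(17775 - 41782\right) + l{\left(-142 \right)}} = \frac{1}{\left(17775 - 41782\right) + \frac{-4 - 142}{1 - 142}} = \frac{1}{\left(17775 - 41782\right) + \frac{1}{-141} \left(-146\right)} = \frac{1}{-24007 - - \frac{146}{141}} = \frac{1}{-24007 + \frac{146}{141}} = \frac{1}{- \frac{3384841}{141}} = - \frac{141}{3384841}$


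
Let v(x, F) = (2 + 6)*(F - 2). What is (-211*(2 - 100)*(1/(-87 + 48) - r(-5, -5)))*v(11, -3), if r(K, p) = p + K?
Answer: -321749680/39 ≈ -8.2500e+6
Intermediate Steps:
v(x, F) = -16 + 8*F (v(x, F) = 8*(-2 + F) = -16 + 8*F)
r(K, p) = K + p
(-211*(2 - 100)*(1/(-87 + 48) - r(-5, -5)))*v(11, -3) = (-211*(2 - 100)*(1/(-87 + 48) - (-5 - 5)))*(-16 + 8*(-3)) = (-(-20678)*(1/(-39) - 1*(-10)))*(-16 - 24) = -(-20678)*(-1/39 + 10)*(-40) = -(-20678)*389/39*(-40) = -211*(-38122/39)*(-40) = (8043742/39)*(-40) = -321749680/39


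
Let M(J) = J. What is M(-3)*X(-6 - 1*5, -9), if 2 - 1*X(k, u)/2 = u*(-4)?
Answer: 204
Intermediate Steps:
X(k, u) = 4 + 8*u (X(k, u) = 4 - 2*u*(-4) = 4 - (-8)*u = 4 + 8*u)
M(-3)*X(-6 - 1*5, -9) = -3*(4 + 8*(-9)) = -3*(4 - 72) = -3*(-68) = 204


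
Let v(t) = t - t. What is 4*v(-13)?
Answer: 0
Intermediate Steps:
v(t) = 0
4*v(-13) = 4*0 = 0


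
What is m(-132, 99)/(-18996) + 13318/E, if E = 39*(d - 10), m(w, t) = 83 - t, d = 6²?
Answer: 10541873/802581 ≈ 13.135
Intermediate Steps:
d = 36
E = 1014 (E = 39*(36 - 10) = 39*26 = 1014)
m(-132, 99)/(-18996) + 13318/E = (83 - 1*99)/(-18996) + 13318/1014 = (83 - 99)*(-1/18996) + 13318*(1/1014) = -16*(-1/18996) + 6659/507 = 4/4749 + 6659/507 = 10541873/802581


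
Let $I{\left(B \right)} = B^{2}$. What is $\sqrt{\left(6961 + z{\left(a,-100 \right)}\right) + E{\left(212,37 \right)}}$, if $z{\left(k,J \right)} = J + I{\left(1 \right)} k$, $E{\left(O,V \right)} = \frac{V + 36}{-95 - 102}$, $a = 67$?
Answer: $\frac{\sqrt{268854371}}{197} \approx 83.232$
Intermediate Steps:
$E{\left(O,V \right)} = - \frac{36}{197} - \frac{V}{197}$ ($E{\left(O,V \right)} = \frac{36 + V}{-197} = \left(36 + V\right) \left(- \frac{1}{197}\right) = - \frac{36}{197} - \frac{V}{197}$)
$z{\left(k,J \right)} = J + k$ ($z{\left(k,J \right)} = J + 1^{2} k = J + 1 k = J + k$)
$\sqrt{\left(6961 + z{\left(a,-100 \right)}\right) + E{\left(212,37 \right)}} = \sqrt{\left(6961 + \left(-100 + 67\right)\right) - \frac{73}{197}} = \sqrt{\left(6961 - 33\right) - \frac{73}{197}} = \sqrt{6928 - \frac{73}{197}} = \sqrt{\frac{1364743}{197}} = \frac{\sqrt{268854371}}{197}$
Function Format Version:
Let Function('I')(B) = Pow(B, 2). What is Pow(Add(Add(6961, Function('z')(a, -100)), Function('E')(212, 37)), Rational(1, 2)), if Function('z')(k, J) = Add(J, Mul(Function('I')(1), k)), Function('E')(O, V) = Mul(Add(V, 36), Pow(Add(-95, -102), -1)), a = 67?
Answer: Mul(Rational(1, 197), Pow(268854371, Rational(1, 2))) ≈ 83.232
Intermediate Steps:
Function('E')(O, V) = Add(Rational(-36, 197), Mul(Rational(-1, 197), V)) (Function('E')(O, V) = Mul(Add(36, V), Pow(-197, -1)) = Mul(Add(36, V), Rational(-1, 197)) = Add(Rational(-36, 197), Mul(Rational(-1, 197), V)))
Function('z')(k, J) = Add(J, k) (Function('z')(k, J) = Add(J, Mul(Pow(1, 2), k)) = Add(J, Mul(1, k)) = Add(J, k))
Pow(Add(Add(6961, Function('z')(a, -100)), Function('E')(212, 37)), Rational(1, 2)) = Pow(Add(Add(6961, Add(-100, 67)), Add(Rational(-36, 197), Mul(Rational(-1, 197), 37))), Rational(1, 2)) = Pow(Add(Add(6961, -33), Add(Rational(-36, 197), Rational(-37, 197))), Rational(1, 2)) = Pow(Add(6928, Rational(-73, 197)), Rational(1, 2)) = Pow(Rational(1364743, 197), Rational(1, 2)) = Mul(Rational(1, 197), Pow(268854371, Rational(1, 2)))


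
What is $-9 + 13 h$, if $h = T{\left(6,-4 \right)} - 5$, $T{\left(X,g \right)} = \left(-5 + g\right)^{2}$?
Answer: $979$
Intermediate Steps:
$h = 76$ ($h = \left(-5 - 4\right)^{2} - 5 = \left(-9\right)^{2} - 5 = 81 - 5 = 76$)
$-9 + 13 h = -9 + 13 \cdot 76 = -9 + 988 = 979$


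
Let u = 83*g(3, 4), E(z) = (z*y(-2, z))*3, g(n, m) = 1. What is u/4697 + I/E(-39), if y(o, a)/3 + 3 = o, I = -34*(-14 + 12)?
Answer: 465061/8243235 ≈ 0.056417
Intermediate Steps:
I = 68 (I = -34*(-2) = 68)
y(o, a) = -9 + 3*o
E(z) = -45*z (E(z) = (z*(-9 + 3*(-2)))*3 = (z*(-9 - 6))*3 = (z*(-15))*3 = -15*z*3 = -45*z)
u = 83 (u = 83*1 = 83)
u/4697 + I/E(-39) = 83/4697 + 68/((-45*(-39))) = 83*(1/4697) + 68/1755 = 83/4697 + 68*(1/1755) = 83/4697 + 68/1755 = 465061/8243235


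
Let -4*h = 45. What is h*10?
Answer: -225/2 ≈ -112.50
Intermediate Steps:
h = -45/4 (h = -1/4*45 = -45/4 ≈ -11.250)
h*10 = -45/4*10 = -225/2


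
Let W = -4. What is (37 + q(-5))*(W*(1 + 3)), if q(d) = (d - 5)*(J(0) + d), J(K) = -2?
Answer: -1712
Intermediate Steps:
q(d) = (-5 + d)*(-2 + d) (q(d) = (d - 5)*(-2 + d) = (-5 + d)*(-2 + d))
(37 + q(-5))*(W*(1 + 3)) = (37 + (10 + (-5)² - 7*(-5)))*(-4*(1 + 3)) = (37 + (10 + 25 + 35))*(-4*4) = (37 + 70)*(-16) = 107*(-16) = -1712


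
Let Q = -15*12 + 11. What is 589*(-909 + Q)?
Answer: -634942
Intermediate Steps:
Q = -169 (Q = -180 + 11 = -169)
589*(-909 + Q) = 589*(-909 - 169) = 589*(-1078) = -634942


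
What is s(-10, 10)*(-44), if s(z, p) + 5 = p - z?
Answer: -660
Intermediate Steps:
s(z, p) = -5 + p - z (s(z, p) = -5 + (p - z) = -5 + p - z)
s(-10, 10)*(-44) = (-5 + 10 - 1*(-10))*(-44) = (-5 + 10 + 10)*(-44) = 15*(-44) = -660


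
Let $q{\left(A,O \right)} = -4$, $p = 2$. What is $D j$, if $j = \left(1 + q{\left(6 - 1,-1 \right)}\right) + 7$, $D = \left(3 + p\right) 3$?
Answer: $60$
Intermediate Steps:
$D = 15$ ($D = \left(3 + 2\right) 3 = 5 \cdot 3 = 15$)
$j = 4$ ($j = \left(1 - 4\right) + 7 = -3 + 7 = 4$)
$D j = 15 \cdot 4 = 60$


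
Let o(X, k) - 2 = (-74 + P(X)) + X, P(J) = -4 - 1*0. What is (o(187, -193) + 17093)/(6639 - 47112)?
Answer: -17204/40473 ≈ -0.42507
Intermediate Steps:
P(J) = -4 (P(J) = -4 + 0 = -4)
o(X, k) = -76 + X (o(X, k) = 2 + ((-74 - 4) + X) = 2 + (-78 + X) = -76 + X)
(o(187, -193) + 17093)/(6639 - 47112) = ((-76 + 187) + 17093)/(6639 - 47112) = (111 + 17093)/(-40473) = 17204*(-1/40473) = -17204/40473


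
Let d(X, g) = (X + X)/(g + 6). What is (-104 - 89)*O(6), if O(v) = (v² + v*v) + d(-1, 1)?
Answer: -96886/7 ≈ -13841.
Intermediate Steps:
d(X, g) = 2*X/(6 + g) (d(X, g) = (2*X)/(6 + g) = 2*X/(6 + g))
O(v) = -2/7 + 2*v² (O(v) = (v² + v*v) + 2*(-1)/(6 + 1) = (v² + v²) + 2*(-1)/7 = 2*v² + 2*(-1)*(⅐) = 2*v² - 2/7 = -2/7 + 2*v²)
(-104 - 89)*O(6) = (-104 - 89)*(-2/7 + 2*6²) = -193*(-2/7 + 2*36) = -193*(-2/7 + 72) = -193*502/7 = -96886/7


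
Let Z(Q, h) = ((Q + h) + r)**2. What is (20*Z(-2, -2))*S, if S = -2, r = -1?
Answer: -1000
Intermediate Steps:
Z(Q, h) = (-1 + Q + h)**2 (Z(Q, h) = ((Q + h) - 1)**2 = (-1 + Q + h)**2)
(20*Z(-2, -2))*S = (20*(-1 - 2 - 2)**2)*(-2) = (20*(-5)**2)*(-2) = (20*25)*(-2) = 500*(-2) = -1000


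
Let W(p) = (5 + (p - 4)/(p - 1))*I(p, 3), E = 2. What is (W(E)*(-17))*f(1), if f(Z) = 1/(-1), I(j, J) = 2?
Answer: 102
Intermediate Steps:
f(Z) = -1 (f(Z) = 1*(-1) = -1)
W(p) = 10 + 2*(-4 + p)/(-1 + p) (W(p) = (5 + (p - 4)/(p - 1))*2 = (5 + (-4 + p)/(-1 + p))*2 = 10 + 2*(-4 + p)/(-1 + p))
(W(E)*(-17))*f(1) = ((6*(-3 + 2*2)/(-1 + 2))*(-17))*(-1) = ((6*(-3 + 4)/1)*(-17))*(-1) = ((6*1*1)*(-17))*(-1) = (6*(-17))*(-1) = -102*(-1) = 102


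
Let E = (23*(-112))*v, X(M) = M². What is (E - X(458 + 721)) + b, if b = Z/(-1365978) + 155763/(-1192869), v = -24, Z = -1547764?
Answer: -120235484792244094/90524045049 ≈ -1.3282e+6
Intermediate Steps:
b = 90750603539/90524045049 (b = -1547764/(-1365978) + 155763/(-1192869) = -1547764*(-1/1365978) + 155763*(-1/1192869) = 773882/682989 - 17307/132541 = 90750603539/90524045049 ≈ 1.0025)
E = 61824 (E = (23*(-112))*(-24) = -2576*(-24) = 61824)
(E - X(458 + 721)) + b = (61824 - (458 + 721)²) + 90750603539/90524045049 = (61824 - 1*1179²) + 90750603539/90524045049 = (61824 - 1*1390041) + 90750603539/90524045049 = (61824 - 1390041) + 90750603539/90524045049 = -1328217 + 90750603539/90524045049 = -120235484792244094/90524045049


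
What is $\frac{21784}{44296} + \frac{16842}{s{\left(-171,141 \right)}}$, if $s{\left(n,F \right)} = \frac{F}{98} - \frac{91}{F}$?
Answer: $\frac{184087964603}{8671733} \approx 21229.0$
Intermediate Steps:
$s{\left(n,F \right)} = - \frac{91}{F} + \frac{F}{98}$ ($s{\left(n,F \right)} = F \frac{1}{98} - \frac{91}{F} = \frac{F}{98} - \frac{91}{F} = - \frac{91}{F} + \frac{F}{98}$)
$\frac{21784}{44296} + \frac{16842}{s{\left(-171,141 \right)}} = \frac{21784}{44296} + \frac{16842}{- \frac{91}{141} + \frac{1}{98} \cdot 141} = 21784 \cdot \frac{1}{44296} + \frac{16842}{\left(-91\right) \frac{1}{141} + \frac{141}{98}} = \frac{389}{791} + \frac{16842}{- \frac{91}{141} + \frac{141}{98}} = \frac{389}{791} + \frac{16842}{\frac{10963}{13818}} = \frac{389}{791} + 16842 \cdot \frac{13818}{10963} = \frac{389}{791} + \frac{232722756}{10963} = \frac{184087964603}{8671733}$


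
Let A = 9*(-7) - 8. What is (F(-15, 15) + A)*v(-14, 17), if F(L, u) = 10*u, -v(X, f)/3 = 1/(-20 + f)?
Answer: 79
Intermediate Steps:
A = -71 (A = -63 - 8 = -71)
v(X, f) = -3/(-20 + f)
(F(-15, 15) + A)*v(-14, 17) = (10*15 - 71)*(-3/(-20 + 17)) = (150 - 71)*(-3/(-3)) = 79*(-3*(-⅓)) = 79*1 = 79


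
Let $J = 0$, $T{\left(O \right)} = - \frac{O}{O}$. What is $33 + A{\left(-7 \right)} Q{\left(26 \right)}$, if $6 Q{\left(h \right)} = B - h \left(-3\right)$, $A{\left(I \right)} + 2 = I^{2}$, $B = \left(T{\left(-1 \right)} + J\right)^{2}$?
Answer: $\frac{3911}{6} \approx 651.83$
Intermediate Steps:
$T{\left(O \right)} = -1$ ($T{\left(O \right)} = \left(-1\right) 1 = -1$)
$B = 1$ ($B = \left(-1 + 0\right)^{2} = \left(-1\right)^{2} = 1$)
$A{\left(I \right)} = -2 + I^{2}$
$Q{\left(h \right)} = \frac{1}{6} + \frac{h}{2}$ ($Q{\left(h \right)} = \frac{1 - h \left(-3\right)}{6} = \frac{1 - - 3 h}{6} = \frac{1 + 3 h}{6} = \frac{1}{6} + \frac{h}{2}$)
$33 + A{\left(-7 \right)} Q{\left(26 \right)} = 33 + \left(-2 + \left(-7\right)^{2}\right) \left(\frac{1}{6} + \frac{1}{2} \cdot 26\right) = 33 + \left(-2 + 49\right) \left(\frac{1}{6} + 13\right) = 33 + 47 \cdot \frac{79}{6} = 33 + \frac{3713}{6} = \frac{3911}{6}$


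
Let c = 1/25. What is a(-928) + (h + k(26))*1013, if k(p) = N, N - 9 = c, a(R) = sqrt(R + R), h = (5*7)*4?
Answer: 3774438/25 + 8*I*sqrt(29) ≈ 1.5098e+5 + 43.081*I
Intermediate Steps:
h = 140 (h = 35*4 = 140)
a(R) = sqrt(2)*sqrt(R) (a(R) = sqrt(2*R) = sqrt(2)*sqrt(R))
c = 1/25 ≈ 0.040000
N = 226/25 (N = 9 + 1/25 = 226/25 ≈ 9.0400)
k(p) = 226/25
a(-928) + (h + k(26))*1013 = sqrt(2)*sqrt(-928) + (140 + 226/25)*1013 = sqrt(2)*(4*I*sqrt(58)) + (3726/25)*1013 = 8*I*sqrt(29) + 3774438/25 = 3774438/25 + 8*I*sqrt(29)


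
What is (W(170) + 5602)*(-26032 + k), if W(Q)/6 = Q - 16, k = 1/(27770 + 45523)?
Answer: -12451368985250/73293 ≈ -1.6988e+8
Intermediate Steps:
k = 1/73293 ≈ 1.3644e-5
W(Q) = -96 + 6*Q (W(Q) = 6*(Q - 16) = 6*(-16 + Q) = -96 + 6*Q)
(W(170) + 5602)*(-26032 + k) = ((-96 + 6*170) + 5602)*(-26032 + 1/73293) = ((-96 + 1020) + 5602)*(-1907963375/73293) = (924 + 5602)*(-1907963375/73293) = 6526*(-1907963375/73293) = -12451368985250/73293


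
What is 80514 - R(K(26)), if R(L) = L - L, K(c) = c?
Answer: 80514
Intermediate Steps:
R(L) = 0
80514 - R(K(26)) = 80514 - 1*0 = 80514 + 0 = 80514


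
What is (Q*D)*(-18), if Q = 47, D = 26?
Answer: -21996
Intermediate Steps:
(Q*D)*(-18) = (47*26)*(-18) = 1222*(-18) = -21996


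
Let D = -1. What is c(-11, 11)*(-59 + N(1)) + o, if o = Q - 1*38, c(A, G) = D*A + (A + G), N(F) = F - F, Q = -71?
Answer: -758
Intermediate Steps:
N(F) = 0
c(A, G) = G (c(A, G) = -A + (A + G) = G)
o = -109 (o = -71 - 1*38 = -71 - 38 = -109)
c(-11, 11)*(-59 + N(1)) + o = 11*(-59 + 0) - 109 = 11*(-59) - 109 = -649 - 109 = -758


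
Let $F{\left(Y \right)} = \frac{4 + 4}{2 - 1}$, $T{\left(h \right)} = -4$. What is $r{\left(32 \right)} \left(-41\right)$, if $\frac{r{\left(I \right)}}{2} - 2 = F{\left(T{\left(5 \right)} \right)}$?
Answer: $-820$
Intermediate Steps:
$F{\left(Y \right)} = 8$ ($F{\left(Y \right)} = \frac{8}{1} = 8 \cdot 1 = 8$)
$r{\left(I \right)} = 20$ ($r{\left(I \right)} = 4 + 2 \cdot 8 = 4 + 16 = 20$)
$r{\left(32 \right)} \left(-41\right) = 20 \left(-41\right) = -820$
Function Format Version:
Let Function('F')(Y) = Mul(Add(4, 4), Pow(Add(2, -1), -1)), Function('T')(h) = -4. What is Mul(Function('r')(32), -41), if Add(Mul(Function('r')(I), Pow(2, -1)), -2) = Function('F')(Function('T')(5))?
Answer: -820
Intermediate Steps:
Function('F')(Y) = 8 (Function('F')(Y) = Mul(8, Pow(1, -1)) = Mul(8, 1) = 8)
Function('r')(I) = 20 (Function('r')(I) = Add(4, Mul(2, 8)) = Add(4, 16) = 20)
Mul(Function('r')(32), -41) = Mul(20, -41) = -820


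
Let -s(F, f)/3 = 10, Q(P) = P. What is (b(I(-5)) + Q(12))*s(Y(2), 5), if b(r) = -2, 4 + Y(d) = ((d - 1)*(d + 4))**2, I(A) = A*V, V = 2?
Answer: -300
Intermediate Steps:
I(A) = 2*A (I(A) = A*2 = 2*A)
Y(d) = -4 + (-1 + d)**2*(4 + d)**2 (Y(d) = -4 + ((d - 1)*(d + 4))**2 = -4 + ((-1 + d)*(4 + d))**2 = -4 + (-1 + d)**2*(4 + d)**2)
s(F, f) = -30 (s(F, f) = -3*10 = -30)
(b(I(-5)) + Q(12))*s(Y(2), 5) = (-2 + 12)*(-30) = 10*(-30) = -300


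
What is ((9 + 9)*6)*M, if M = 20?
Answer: 2160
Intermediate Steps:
((9 + 9)*6)*M = ((9 + 9)*6)*20 = (18*6)*20 = 108*20 = 2160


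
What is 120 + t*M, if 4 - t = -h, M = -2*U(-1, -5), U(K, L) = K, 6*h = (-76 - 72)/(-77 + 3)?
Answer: 386/3 ≈ 128.67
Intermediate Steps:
h = ⅓ (h = ((-76 - 72)/(-77 + 3))/6 = (-148/(-74))/6 = (-148*(-1/74))/6 = (⅙)*2 = ⅓ ≈ 0.33333)
M = 2 (M = -2*(-1) = 2)
t = 13/3 (t = 4 - (-1)/3 = 4 - 1*(-⅓) = 4 + ⅓ = 13/3 ≈ 4.3333)
120 + t*M = 120 + (13/3)*2 = 120 + 26/3 = 386/3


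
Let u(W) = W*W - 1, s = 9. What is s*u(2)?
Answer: 27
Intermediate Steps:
u(W) = -1 + W**2 (u(W) = W**2 - 1 = -1 + W**2)
s*u(2) = 9*(-1 + 2**2) = 9*(-1 + 4) = 9*3 = 27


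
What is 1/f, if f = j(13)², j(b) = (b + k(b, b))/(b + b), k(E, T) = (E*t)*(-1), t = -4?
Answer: 4/25 ≈ 0.16000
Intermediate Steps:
k(E, T) = 4*E (k(E, T) = (E*(-4))*(-1) = -4*E*(-1) = 4*E)
j(b) = 5/2 (j(b) = (b + 4*b)/(b + b) = (5*b)/((2*b)) = (5*b)*(1/(2*b)) = 5/2)
f = 25/4 (f = (5/2)² = 25/4 ≈ 6.2500)
1/f = 1/(25/4) = 4/25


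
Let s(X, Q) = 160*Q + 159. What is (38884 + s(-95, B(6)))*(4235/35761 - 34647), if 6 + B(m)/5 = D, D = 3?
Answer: -4127358030716/3251 ≈ -1.2696e+9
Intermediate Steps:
B(m) = -15 (B(m) = -30 + 5*3 = -30 + 15 = -15)
s(X, Q) = 159 + 160*Q
(38884 + s(-95, B(6)))*(4235/35761 - 34647) = (38884 + (159 + 160*(-15)))*(4235/35761 - 34647) = (38884 + (159 - 2400))*(4235*(1/35761) - 34647) = (38884 - 2241)*(385/3251 - 34647) = 36643*(-112637012/3251) = -4127358030716/3251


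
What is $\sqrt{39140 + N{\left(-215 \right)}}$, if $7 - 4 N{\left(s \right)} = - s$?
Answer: $4 \sqrt{2443} \approx 197.71$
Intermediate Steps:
$N{\left(s \right)} = \frac{7}{4} + \frac{s}{4}$ ($N{\left(s \right)} = \frac{7}{4} - \frac{\left(-1\right) s}{4} = \frac{7}{4} + \frac{s}{4}$)
$\sqrt{39140 + N{\left(-215 \right)}} = \sqrt{39140 + \left(\frac{7}{4} + \frac{1}{4} \left(-215\right)\right)} = \sqrt{39140 + \left(\frac{7}{4} - \frac{215}{4}\right)} = \sqrt{39140 - 52} = \sqrt{39088} = 4 \sqrt{2443}$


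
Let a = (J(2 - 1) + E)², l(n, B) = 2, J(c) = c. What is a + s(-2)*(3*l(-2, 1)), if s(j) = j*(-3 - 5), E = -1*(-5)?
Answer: 132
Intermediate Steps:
E = 5
s(j) = -8*j (s(j) = j*(-8) = -8*j)
a = 36 (a = ((2 - 1) + 5)² = (1 + 5)² = 6² = 36)
a + s(-2)*(3*l(-2, 1)) = 36 + (-8*(-2))*(3*2) = 36 + 16*6 = 36 + 96 = 132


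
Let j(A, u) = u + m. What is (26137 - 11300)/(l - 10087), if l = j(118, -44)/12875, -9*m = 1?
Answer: -1719237375/1168831522 ≈ -1.4709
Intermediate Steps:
m = -⅑ (m = -⅑*1 = -⅑ ≈ -0.11111)
j(A, u) = -⅑ + u (j(A, u) = u - ⅑ = -⅑ + u)
l = -397/115875 (l = (-⅑ - 44)/12875 = -397/9*1/12875 = -397/115875 ≈ -0.0034261)
(26137 - 11300)/(l - 10087) = (26137 - 11300)/(-397/115875 - 10087) = 14837/(-1168831522/115875) = 14837*(-115875/1168831522) = -1719237375/1168831522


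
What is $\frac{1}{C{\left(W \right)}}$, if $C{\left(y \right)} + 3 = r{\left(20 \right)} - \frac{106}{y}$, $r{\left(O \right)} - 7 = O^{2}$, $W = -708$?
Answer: $\frac{354}{143069} \approx 0.0024743$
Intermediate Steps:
$r{\left(O \right)} = 7 + O^{2}$
$C{\left(y \right)} = 404 - \frac{106}{y}$ ($C{\left(y \right)} = -3 - \left(-7 - 400 + \frac{106}{y}\right) = -3 + \left(\left(7 + 400\right) - \frac{106}{y}\right) = -3 + \left(407 - \frac{106}{y}\right) = 404 - \frac{106}{y}$)
$\frac{1}{C{\left(W \right)}} = \frac{1}{404 - \frac{106}{-708}} = \frac{1}{404 - - \frac{53}{354}} = \frac{1}{404 + \frac{53}{354}} = \frac{1}{\frac{143069}{354}} = \frac{354}{143069}$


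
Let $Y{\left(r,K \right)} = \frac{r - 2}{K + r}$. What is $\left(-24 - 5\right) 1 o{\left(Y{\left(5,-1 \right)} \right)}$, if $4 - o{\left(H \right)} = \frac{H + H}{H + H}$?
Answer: $-87$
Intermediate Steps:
$Y{\left(r,K \right)} = \frac{-2 + r}{K + r}$
$o{\left(H \right)} = 3$ ($o{\left(H \right)} = 4 - \frac{H + H}{H + H} = 4 - \frac{2 H}{2 H} = 4 - 2 H \frac{1}{2 H} = 4 - 1 = 3$)
$\left(-24 - 5\right) 1 o{\left(Y{\left(5,-1 \right)} \right)} = \left(-24 - 5\right) 1 \cdot 3 = \left(-29\right) 1 \cdot 3 = \left(-29\right) 3 = -87$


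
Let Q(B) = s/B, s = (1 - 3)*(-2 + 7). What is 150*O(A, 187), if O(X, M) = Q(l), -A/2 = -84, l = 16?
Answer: -375/4 ≈ -93.750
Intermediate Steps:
A = 168 (A = -2*(-84) = 168)
s = -10 (s = -2*5 = -10)
Q(B) = -10/B
O(X, M) = -5/8 (O(X, M) = -10/16 = -10*1/16 = -5/8)
150*O(A, 187) = 150*(-5/8) = -375/4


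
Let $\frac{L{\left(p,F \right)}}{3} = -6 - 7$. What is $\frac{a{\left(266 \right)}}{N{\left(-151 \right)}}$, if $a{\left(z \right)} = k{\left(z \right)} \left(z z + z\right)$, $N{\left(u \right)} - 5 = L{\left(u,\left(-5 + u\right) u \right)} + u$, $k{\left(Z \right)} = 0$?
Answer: $0$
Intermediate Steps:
$L{\left(p,F \right)} = -39$ ($L{\left(p,F \right)} = 3 \left(-6 - 7\right) = 3 \left(-13\right) = -39$)
$N{\left(u \right)} = -34 + u$ ($N{\left(u \right)} = 5 + \left(-39 + u\right) = -34 + u$)
$a{\left(z \right)} = 0$ ($a{\left(z \right)} = 0 \left(z z + z\right) = 0 \left(z^{2} + z\right) = 0 \left(z + z^{2}\right) = 0$)
$\frac{a{\left(266 \right)}}{N{\left(-151 \right)}} = \frac{0}{-34 - 151} = \frac{0}{-185} = 0 \left(- \frac{1}{185}\right) = 0$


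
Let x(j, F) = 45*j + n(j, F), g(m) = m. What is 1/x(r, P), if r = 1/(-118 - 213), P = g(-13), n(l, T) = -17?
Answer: -331/5672 ≈ -0.058357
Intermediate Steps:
P = -13
r = -1/331 (r = 1/(-331) = -1/331 ≈ -0.0030211)
x(j, F) = -17 + 45*j (x(j, F) = 45*j - 17 = -17 + 45*j)
1/x(r, P) = 1/(-17 + 45*(-1/331)) = 1/(-17 - 45/331) = 1/(-5672/331) = -331/5672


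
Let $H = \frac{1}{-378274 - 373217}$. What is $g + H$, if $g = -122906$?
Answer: $- \frac{92362752847}{751491} \approx -1.2291 \cdot 10^{5}$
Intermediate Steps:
$H = - \frac{1}{751491}$ ($H = \frac{1}{-751491} = - \frac{1}{751491} \approx -1.3307 \cdot 10^{-6}$)
$g + H = -122906 - \frac{1}{751491} = - \frac{92362752847}{751491}$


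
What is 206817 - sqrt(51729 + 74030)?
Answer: 206817 - sqrt(125759) ≈ 2.0646e+5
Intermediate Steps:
206817 - sqrt(51729 + 74030) = 206817 - sqrt(125759)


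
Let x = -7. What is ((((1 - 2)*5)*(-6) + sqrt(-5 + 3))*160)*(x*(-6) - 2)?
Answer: 192000 + 6400*I*sqrt(2) ≈ 1.92e+5 + 9051.0*I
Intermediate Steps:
((((1 - 2)*5)*(-6) + sqrt(-5 + 3))*160)*(x*(-6) - 2) = ((((1 - 2)*5)*(-6) + sqrt(-5 + 3))*160)*(-7*(-6) - 2) = ((-1*5*(-6) + sqrt(-2))*160)*(42 - 2) = ((-5*(-6) + I*sqrt(2))*160)*40 = ((30 + I*sqrt(2))*160)*40 = (4800 + 160*I*sqrt(2))*40 = 192000 + 6400*I*sqrt(2)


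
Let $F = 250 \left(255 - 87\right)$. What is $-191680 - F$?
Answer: $-233680$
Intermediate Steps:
$F = 42000$ ($F = 250 \cdot 168 = 42000$)
$-191680 - F = -191680 - 42000 = -233680$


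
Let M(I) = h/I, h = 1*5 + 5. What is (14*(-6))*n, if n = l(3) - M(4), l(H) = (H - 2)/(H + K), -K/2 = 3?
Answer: 238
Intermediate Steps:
K = -6 (K = -2*3 = -6)
h = 10 (h = 5 + 5 = 10)
l(H) = (-2 + H)/(-6 + H) (l(H) = (H - 2)/(H - 6) = (-2 + H)/(-6 + H))
M(I) = 10/I
n = -17/6 (n = (-2 + 3)/(-6 + 3) - 10/4 = 1/(-3) - 10/4 = -1/3*1 - 1*5/2 = -1/3 - 5/2 = -17/6 ≈ -2.8333)
(14*(-6))*n = (14*(-6))*(-17/6) = -84*(-17/6) = 238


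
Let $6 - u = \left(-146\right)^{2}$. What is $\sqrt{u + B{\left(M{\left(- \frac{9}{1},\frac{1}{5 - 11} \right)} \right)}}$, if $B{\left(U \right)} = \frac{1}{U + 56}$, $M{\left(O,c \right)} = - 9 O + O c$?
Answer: $\frac{2 i \sqrt{408773609}}{277} \approx 145.98 i$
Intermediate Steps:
$B{\left(U \right)} = \frac{1}{56 + U}$
$u = -21310$ ($u = 6 - \left(-146\right)^{2} = 6 - 21316 = -21310$)
$\sqrt{u + B{\left(M{\left(- \frac{9}{1},\frac{1}{5 - 11} \right)} \right)}} = \sqrt{-21310 + \frac{1}{56 + - \frac{9}{1} \left(-9 + \frac{1}{5 - 11}\right)}} = \sqrt{-21310 + \frac{1}{56 + \left(-9\right) 1 \left(-9 + \frac{1}{-6}\right)}} = \sqrt{-21310 + \frac{1}{56 - 9 \left(-9 - \frac{1}{6}\right)}} = \sqrt{-21310 + \frac{1}{56 - - \frac{165}{2}}} = \sqrt{-21310 + \frac{1}{56 + \frac{165}{2}}} = \sqrt{-21310 + \frac{1}{\frac{277}{2}}} = \sqrt{-21310 + \frac{2}{277}} = \sqrt{- \frac{5902868}{277}} = \frac{2 i \sqrt{408773609}}{277}$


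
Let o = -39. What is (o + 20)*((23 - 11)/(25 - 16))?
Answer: -76/3 ≈ -25.333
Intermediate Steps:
(o + 20)*((23 - 11)/(25 - 16)) = (-39 + 20)*((23 - 11)/(25 - 16)) = -228/9 = -19*4/3 = -76/3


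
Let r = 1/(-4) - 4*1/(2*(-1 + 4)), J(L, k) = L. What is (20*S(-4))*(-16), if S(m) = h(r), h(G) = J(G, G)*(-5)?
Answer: -4400/3 ≈ -1466.7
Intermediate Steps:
r = -11/12 (r = 1*(-1/4) - 4/(3*2) = -1/4 - 4/6 = -1/4 - 4*1/6 = -1/4 - 2/3 = -11/12 ≈ -0.91667)
h(G) = -5*G (h(G) = G*(-5) = -5*G)
S(m) = 55/12 (S(m) = -5*(-11/12) = 55/12)
(20*S(-4))*(-16) = (20*(55/12))*(-16) = (275/3)*(-16) = -4400/3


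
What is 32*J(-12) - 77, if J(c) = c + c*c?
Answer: 4147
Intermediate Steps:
J(c) = c + c**2
32*J(-12) - 77 = 32*(-12*(1 - 12)) - 77 = 32*(-12*(-11)) - 77 = 32*132 - 77 = 4224 - 77 = 4147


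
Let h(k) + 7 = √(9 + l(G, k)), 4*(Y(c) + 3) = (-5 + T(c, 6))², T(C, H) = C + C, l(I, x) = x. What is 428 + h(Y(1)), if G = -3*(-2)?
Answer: 421 + √33/2 ≈ 423.87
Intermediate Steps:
G = 6
T(C, H) = 2*C
Y(c) = -3 + (-5 + 2*c)²/4
h(k) = -7 + √(9 + k)
428 + h(Y(1)) = 428 + (-7 + √(9 + (-3 + (-5 + 2*1)²/4))) = 428 + (-7 + √(9 + (-3 + (-5 + 2)²/4))) = 428 + (-7 + √(9 + (-3 + (¼)*(-3)²))) = 428 + (-7 + √(9 + (-3 + (¼)*9))) = 428 + (-7 + √(9 + (-3 + 9/4))) = 428 + (-7 + √(9 - ¾)) = 428 + (-7 + √(33/4)) = 428 + (-7 + √33/2) = 421 + √33/2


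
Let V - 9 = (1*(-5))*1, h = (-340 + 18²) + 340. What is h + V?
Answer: 328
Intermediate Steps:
h = 324 (h = (-340 + 324) + 340 = -16 + 340 = 324)
V = 4 (V = 9 + (1*(-5))*1 = 9 - 5*1 = 9 - 5 = 4)
h + V = 324 + 4 = 328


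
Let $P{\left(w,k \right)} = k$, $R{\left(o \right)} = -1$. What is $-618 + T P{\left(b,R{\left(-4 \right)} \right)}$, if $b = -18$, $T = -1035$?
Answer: $417$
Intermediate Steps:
$-618 + T P{\left(b,R{\left(-4 \right)} \right)} = -618 - -1035 = -618 + 1035 = 417$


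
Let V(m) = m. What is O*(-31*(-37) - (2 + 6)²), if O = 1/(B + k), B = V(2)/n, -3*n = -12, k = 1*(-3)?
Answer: -2166/5 ≈ -433.20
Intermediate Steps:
k = -3
n = 4 (n = -⅓*(-12) = 4)
B = ½ (B = 2/4 = 2*(¼) = ½ ≈ 0.50000)
O = -⅖ (O = 1/(½ - 3) = 1/(-5/2) = -⅖ ≈ -0.40000)
O*(-31*(-37) - (2 + 6)²) = -2*(-31*(-37) - (2 + 6)²)/5 = -2*(1147 - 1*8²)/5 = -2*(1147 - 1*64)/5 = -2*(1147 - 64)/5 = -⅖*1083 = -2166/5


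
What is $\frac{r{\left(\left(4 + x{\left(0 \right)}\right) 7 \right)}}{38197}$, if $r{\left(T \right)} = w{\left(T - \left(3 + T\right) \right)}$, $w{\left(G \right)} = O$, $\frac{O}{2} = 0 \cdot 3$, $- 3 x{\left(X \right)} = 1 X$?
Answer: $0$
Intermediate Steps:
$x{\left(X \right)} = - \frac{X}{3}$ ($x{\left(X \right)} = - \frac{1 X}{3} = - \frac{X}{3}$)
$O = 0$ ($O = 2 \cdot 0 \cdot 3 = 2 \cdot 0 = 0$)
$w{\left(G \right)} = 0$
$r{\left(T \right)} = 0$
$\frac{r{\left(\left(4 + x{\left(0 \right)}\right) 7 \right)}}{38197} = \frac{0}{38197} = 0 \cdot \frac{1}{38197} = 0$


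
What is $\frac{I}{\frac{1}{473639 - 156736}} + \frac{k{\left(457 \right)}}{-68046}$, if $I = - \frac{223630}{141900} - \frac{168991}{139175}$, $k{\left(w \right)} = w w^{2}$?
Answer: $- \frac{180323694042507692}{203611494075} \approx -8.8563 \cdot 10^{5}$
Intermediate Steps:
$k{\left(w \right)} = w^{3}$
$I = - \frac{100188233}{35907150}$ ($I = \left(-223630\right) \frac{1}{141900} - \frac{168991}{139175} = - \frac{2033}{1290} - \frac{168991}{139175} = - \frac{100188233}{35907150} \approx -2.7902$)
$\frac{I}{\frac{1}{473639 - 156736}} + \frac{k{\left(457 \right)}}{-68046} = - \frac{100188233}{35907150 \frac{1}{473639 - 156736}} + \frac{457^{3}}{-68046} = - \frac{100188233}{35907150 \cdot \frac{1}{316903}} + 95443993 \left(- \frac{1}{68046}\right) = - \frac{100188233 \frac{1}{\frac{1}{316903}}}{35907150} - \frac{95443993}{68046} = \left(- \frac{100188233}{35907150}\right) 316903 - \frac{95443993}{68046} = - \frac{31749951602399}{35907150} - \frac{95443993}{68046} = - \frac{180323694042507692}{203611494075}$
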